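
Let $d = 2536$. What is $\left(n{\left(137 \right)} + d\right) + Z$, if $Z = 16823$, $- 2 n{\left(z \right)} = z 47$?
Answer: $\frac{32279}{2} \approx 16140.0$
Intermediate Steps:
$n{\left(z \right)} = - \frac{47 z}{2}$ ($n{\left(z \right)} = - \frac{z 47}{2} = - \frac{47 z}{2}$)
$\left(n{\left(137 \right)} + d\right) + Z = \left(\left(- \frac{47}{2}\right) 137 + 2536\right) + 16823 = \left(- \frac{6439}{2} + 2536\right) + 16823 = - \frac{1367}{2} + 16823 = \frac{32279}{2}$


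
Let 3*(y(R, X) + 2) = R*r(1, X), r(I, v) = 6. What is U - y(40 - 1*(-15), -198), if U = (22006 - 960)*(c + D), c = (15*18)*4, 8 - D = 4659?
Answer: -75155374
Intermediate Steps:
D = -4651 (D = 8 - 1*4659 = 8 - 4659 = -4651)
c = 1080 (c = 270*4 = 1080)
y(R, X) = -2 + 2*R (y(R, X) = -2 + (R*6)/3 = -2 + (6*R)/3 = -2 + 2*R)
U = -75155266 (U = (22006 - 960)*(1080 - 4651) = 21046*(-3571) = -75155266)
U - y(40 - 1*(-15), -198) = -75155266 - (-2 + 2*(40 - 1*(-15))) = -75155266 - (-2 + 2*(40 + 15)) = -75155266 - (-2 + 2*55) = -75155266 - (-2 + 110) = -75155266 - 1*108 = -75155266 - 108 = -75155374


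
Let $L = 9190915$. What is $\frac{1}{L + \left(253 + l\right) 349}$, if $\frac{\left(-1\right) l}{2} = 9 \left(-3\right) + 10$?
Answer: $\frac{1}{9291078} \approx 1.0763 \cdot 10^{-7}$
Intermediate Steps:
$l = 34$ ($l = - 2 \left(9 \left(-3\right) + 10\right) = - 2 \left(-27 + 10\right) = \left(-2\right) \left(-17\right) = 34$)
$\frac{1}{L + \left(253 + l\right) 349} = \frac{1}{9190915 + \left(253 + 34\right) 349} = \frac{1}{9190915 + 287 \cdot 349} = \frac{1}{9190915 + 100163} = \frac{1}{9291078}$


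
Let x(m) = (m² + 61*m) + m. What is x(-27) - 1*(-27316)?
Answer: 26371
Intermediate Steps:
x(m) = m² + 62*m
x(-27) - 1*(-27316) = -27*(62 - 27) - 1*(-27316) = -27*35 + 27316 = -945 + 27316 = 26371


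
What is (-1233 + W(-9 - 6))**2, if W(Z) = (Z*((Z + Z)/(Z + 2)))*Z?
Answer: 86099841/169 ≈ 5.0947e+5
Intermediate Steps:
W(Z) = 2*Z**3/(2 + Z) (W(Z) = (Z*((2*Z)/(2 + Z)))*Z = (Z*(2*Z/(2 + Z)))*Z = (2*Z**2/(2 + Z))*Z = 2*Z**3/(2 + Z))
(-1233 + W(-9 - 6))**2 = (-1233 + 2*(-9 - 6)**3/(2 + (-9 - 6)))**2 = (-1233 + 2*(-15)**3/(2 - 15))**2 = (-1233 + 2*(-3375)/(-13))**2 = (-1233 + 2*(-3375)*(-1/13))**2 = (-1233 + 6750/13)**2 = (-9279/13)**2 = 86099841/169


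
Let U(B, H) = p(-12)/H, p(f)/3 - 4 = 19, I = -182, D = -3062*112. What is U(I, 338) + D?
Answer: -115915003/338 ≈ -3.4294e+5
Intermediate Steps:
D = -342944
p(f) = 69 (p(f) = 12 + 3*19 = 12 + 57 = 69)
U(B, H) = 69/H
U(I, 338) + D = 69/338 - 342944 = -115915003/338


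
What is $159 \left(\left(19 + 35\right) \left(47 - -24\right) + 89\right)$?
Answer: $623757$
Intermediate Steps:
$159 \left(\left(19 + 35\right) \left(47 - -24\right) + 89\right) = 159 \left(54 \left(47 + 24\right) + 89\right) = 159 \left(54 \cdot 71 + 89\right) = 159 \left(3834 + 89\right) = 159 \cdot 3923 = 623757$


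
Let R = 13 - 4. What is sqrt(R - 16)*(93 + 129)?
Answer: 222*I*sqrt(7) ≈ 587.36*I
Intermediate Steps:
R = 9
sqrt(R - 16)*(93 + 129) = sqrt(9 - 16)*(93 + 129) = sqrt(-7)*222 = (I*sqrt(7))*222 = 222*I*sqrt(7)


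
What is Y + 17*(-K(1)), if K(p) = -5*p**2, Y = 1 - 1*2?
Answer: 84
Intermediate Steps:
Y = -1 (Y = 1 - 2 = -1)
Y + 17*(-K(1)) = -1 + 17*(-(-5)*1**2) = -1 + 17*(-(-5)) = -1 + 17*(-1*(-5)) = -1 + 17*5 = -1 + 85 = 84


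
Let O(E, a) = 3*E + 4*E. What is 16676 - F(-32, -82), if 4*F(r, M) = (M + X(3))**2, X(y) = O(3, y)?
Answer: 62983/4 ≈ 15746.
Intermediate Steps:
O(E, a) = 7*E
X(y) = 21 (X(y) = 7*3 = 21)
F(r, M) = (21 + M)**2/4 (F(r, M) = (M + 21)**2/4 = (21 + M)**2/4)
16676 - F(-32, -82) = 16676 - (21 - 82)**2/4 = 16676 - (-61)**2/4 = 16676 - 3721/4 = 62983/4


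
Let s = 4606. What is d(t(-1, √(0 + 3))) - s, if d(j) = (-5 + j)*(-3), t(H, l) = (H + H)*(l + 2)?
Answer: -4579 + 6*√3 ≈ -4568.6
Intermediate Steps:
t(H, l) = 2*H*(2 + l) (t(H, l) = (2*H)*(2 + l) = 2*H*(2 + l))
d(j) = 15 - 3*j
d(t(-1, √(0 + 3))) - s = (15 - 6*(-1)*(2 + √(0 + 3))) - 1*4606 = (15 - 6*(-1)*(2 + √3)) - 4606 = (15 - 3*(-4 - 2*√3)) - 4606 = (15 + (12 + 6*√3)) - 4606 = (27 + 6*√3) - 4606 = -4579 + 6*√3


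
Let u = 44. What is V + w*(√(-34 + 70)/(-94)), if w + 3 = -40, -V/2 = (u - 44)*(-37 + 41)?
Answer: 129/47 ≈ 2.7447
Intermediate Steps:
V = 0 (V = -2*(44 - 44)*(-37 + 41) = -0*4 = -2*0 = 0)
w = -43 (w = -3 - 40 = -43)
V + w*(√(-34 + 70)/(-94)) = 0 - 43*√(-34 + 70)/(-94) = 0 - 43*√36*(-1)/94 = 0 - 258*(-1)/94 = 0 - 43*(-3/47) = 0 + 129/47 = 129/47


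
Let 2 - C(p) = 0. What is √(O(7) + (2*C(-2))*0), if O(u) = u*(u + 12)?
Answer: √133 ≈ 11.533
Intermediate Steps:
O(u) = u*(12 + u)
C(p) = 2 (C(p) = 2 - 1*0 = 2 + 0 = 2)
√(O(7) + (2*C(-2))*0) = √(7*(12 + 7) + (2*2)*0) = √(7*19 + 4*0) = √(133 + 0) = √133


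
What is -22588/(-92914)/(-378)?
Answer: -5647/8780373 ≈ -0.00064314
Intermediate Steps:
-22588/(-92914)/(-378) = -22588*(-1/92914)*(-1/378) = (11294/46457)*(-1/378) = -5647/8780373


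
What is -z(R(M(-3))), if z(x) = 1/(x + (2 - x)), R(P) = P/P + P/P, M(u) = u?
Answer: -½ ≈ -0.50000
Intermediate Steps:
R(P) = 2 (R(P) = 1 + 1 = 2)
z(x) = ½ (z(x) = 1/2 = ½)
-z(R(M(-3))) = -1*½ = -½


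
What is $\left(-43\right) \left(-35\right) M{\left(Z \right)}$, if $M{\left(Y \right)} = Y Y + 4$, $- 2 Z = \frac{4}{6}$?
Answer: $\frac{55685}{9} \approx 6187.2$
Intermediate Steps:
$Z = - \frac{1}{3}$ ($Z = - \frac{4 \cdot \frac{1}{6}}{2} = \left(- \frac{1}{2}\right) \frac{2}{3} = - \frac{1}{3} \approx -0.33333$)
$M{\left(Y \right)} = 4 + Y^{2}$ ($M{\left(Y \right)} = Y^{2} + 4 = 4 + Y^{2}$)
$\left(-43\right) \left(-35\right) M{\left(Z \right)} = \left(-43\right) \left(-35\right) \left(4 + \left(- \frac{1}{3}\right)^{2}\right) = 1505 \left(4 + \frac{1}{9}\right) = 1505 \cdot \frac{37}{9} = \frac{55685}{9}$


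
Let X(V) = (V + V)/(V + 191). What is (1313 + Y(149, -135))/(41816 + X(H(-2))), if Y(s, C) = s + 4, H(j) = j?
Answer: 138537/3951610 ≈ 0.035058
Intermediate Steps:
Y(s, C) = 4 + s
X(V) = 2*V/(191 + V) (X(V) = (2*V)/(191 + V) = 2*V/(191 + V))
(1313 + Y(149, -135))/(41816 + X(H(-2))) = (1313 + (4 + 149))/(41816 + 2*(-2)/(191 - 2)) = (1313 + 153)/(41816 + 2*(-2)/189) = 1466/(41816 + 2*(-2)*(1/189)) = 1466/(41816 - 4/189) = 1466/(7903220/189) = 1466*(189/7903220) = 138537/3951610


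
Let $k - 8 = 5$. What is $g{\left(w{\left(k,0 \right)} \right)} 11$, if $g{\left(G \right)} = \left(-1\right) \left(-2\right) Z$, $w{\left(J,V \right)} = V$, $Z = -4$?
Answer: $-88$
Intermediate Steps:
$k = 13$ ($k = 8 + 5 = 13$)
$g{\left(G \right)} = -8$ ($g{\left(G \right)} = \left(-1\right) \left(-2\right) \left(-4\right) = 2 \left(-4\right) = -8$)
$g{\left(w{\left(k,0 \right)} \right)} 11 = \left(-8\right) 11 = -88$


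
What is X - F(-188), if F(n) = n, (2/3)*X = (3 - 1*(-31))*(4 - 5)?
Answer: 137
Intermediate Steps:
X = -51 (X = 3*((3 - 1*(-31))*(4 - 5))/2 = 3*((3 + 31)*(-1))/2 = 3*(34*(-1))/2 = (3/2)*(-34) = -51)
X - F(-188) = -51 - 1*(-188) = -51 + 188 = 137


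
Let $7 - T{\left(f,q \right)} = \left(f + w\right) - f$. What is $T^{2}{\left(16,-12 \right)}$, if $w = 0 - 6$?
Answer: $169$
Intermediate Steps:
$w = -6$ ($w = 0 - 6 = -6$)
$T{\left(f,q \right)} = 13$ ($T{\left(f,q \right)} = 7 - \left(\left(f - 6\right) - f\right) = 7 - \left(\left(-6 + f\right) - f\right) = 7 - -6 = 7 + 6 = 13$)
$T^{2}{\left(16,-12 \right)} = 13^{2} = 169$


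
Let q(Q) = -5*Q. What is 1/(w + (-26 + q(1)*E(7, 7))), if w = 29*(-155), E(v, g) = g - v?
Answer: -1/4521 ≈ -0.00022119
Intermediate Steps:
w = -4495
1/(w + (-26 + q(1)*E(7, 7))) = 1/(-4495 + (-26 + (-5*1)*(7 - 1*7))) = 1/(-4495 + (-26 - 5*(7 - 7))) = 1/(-4495 + (-26 - 5*0)) = 1/(-4495 + (-26 + 0)) = 1/(-4495 - 26) = 1/(-4521) = -1/4521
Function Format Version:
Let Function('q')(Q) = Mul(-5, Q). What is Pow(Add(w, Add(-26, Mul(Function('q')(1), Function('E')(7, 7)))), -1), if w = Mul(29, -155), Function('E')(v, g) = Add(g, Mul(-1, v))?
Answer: Rational(-1, 4521) ≈ -0.00022119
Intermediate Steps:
w = -4495
Pow(Add(w, Add(-26, Mul(Function('q')(1), Function('E')(7, 7)))), -1) = Pow(Add(-4495, Add(-26, Mul(Mul(-5, 1), Add(7, Mul(-1, 7))))), -1) = Pow(Add(-4495, Add(-26, Mul(-5, Add(7, -7)))), -1) = Pow(Add(-4495, Add(-26, Mul(-5, 0))), -1) = Pow(Add(-4495, Add(-26, 0)), -1) = Pow(Add(-4495, -26), -1) = Pow(-4521, -1) = Rational(-1, 4521)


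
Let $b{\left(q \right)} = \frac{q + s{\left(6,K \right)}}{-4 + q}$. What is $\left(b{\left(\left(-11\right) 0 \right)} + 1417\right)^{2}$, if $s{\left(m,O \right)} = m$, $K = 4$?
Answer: $\frac{8014561}{4} \approx 2.0036 \cdot 10^{6}$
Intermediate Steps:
$b{\left(q \right)} = \frac{6 + q}{-4 + q}$ ($b{\left(q \right)} = \frac{q + 6}{-4 + q} = \frac{6 + q}{-4 + q}$)
$\left(b{\left(\left(-11\right) 0 \right)} + 1417\right)^{2} = \left(\frac{6 - 0}{-4 - 0} + 1417\right)^{2} = \left(\frac{6 + 0}{-4 + 0} + 1417\right)^{2} = \left(\frac{1}{-4} \cdot 6 + 1417\right)^{2} = \left(\left(- \frac{1}{4}\right) 6 + 1417\right)^{2} = \left(- \frac{3}{2} + 1417\right)^{2} = \left(\frac{2831}{2}\right)^{2} = \frac{8014561}{4}$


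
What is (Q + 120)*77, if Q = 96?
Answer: 16632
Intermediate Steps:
(Q + 120)*77 = (96 + 120)*77 = 216*77 = 16632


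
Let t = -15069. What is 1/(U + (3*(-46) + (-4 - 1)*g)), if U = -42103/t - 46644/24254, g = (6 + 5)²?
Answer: -182741763/135617986046 ≈ -0.0013475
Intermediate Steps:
g = 121 (g = 11² = 121)
U = 159143863/182741763 (U = -42103/(-15069) - 46644/24254 = -42103*(-1/15069) - 46644*1/24254 = 42103/15069 - 23322/12127 = 159143863/182741763 ≈ 0.87087)
1/(U + (3*(-46) + (-4 - 1)*g)) = 1/(159143863/182741763 + (3*(-46) + (-4 - 1)*121)) = 1/(159143863/182741763 + (-138 - 5*121)) = 1/(159143863/182741763 + (-138 - 605)) = 1/(159143863/182741763 - 743) = 1/(-135617986046/182741763) = -182741763/135617986046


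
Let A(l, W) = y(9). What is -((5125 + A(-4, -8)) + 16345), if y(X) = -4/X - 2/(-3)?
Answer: -193232/9 ≈ -21470.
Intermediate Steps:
y(X) = 2/3 - 4/X (y(X) = -4/X - 2*(-1/3) = -4/X + 2/3 = 2/3 - 4/X)
A(l, W) = 2/9 (A(l, W) = 2/3 - 4/9 = 2/9)
-((5125 + A(-4, -8)) + 16345) = -((5125 + 2/9) + 16345) = -(46127/9 + 16345) = -1*193232/9 = -193232/9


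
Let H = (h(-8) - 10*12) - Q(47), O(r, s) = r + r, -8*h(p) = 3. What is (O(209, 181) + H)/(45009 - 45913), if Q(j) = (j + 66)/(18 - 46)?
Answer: -16893/50624 ≈ -0.33370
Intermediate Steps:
h(p) = -3/8 (h(p) = -1/8*3 = -3/8)
O(r, s) = 2*r
Q(j) = -33/14 - j/28 (Q(j) = (66 + j)/(-28) = (66 + j)*(-1/28) = -33/14 - j/28)
H = -6515/56 (H = (-3/8 - 10*12) - (-33/14 - 1/28*47) = (-3/8 - 120) - (-33/14 - 47/28) = -963/8 - 1*(-113/28) = -963/8 + 113/28 = -6515/56 ≈ -116.34)
(O(209, 181) + H)/(45009 - 45913) = (2*209 - 6515/56)/(45009 - 45913) = (418 - 6515/56)/(-904) = (16893/56)*(-1/904) = -16893/50624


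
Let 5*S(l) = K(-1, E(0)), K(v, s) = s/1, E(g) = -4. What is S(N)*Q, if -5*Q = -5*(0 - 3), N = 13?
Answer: 12/5 ≈ 2.4000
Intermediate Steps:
K(v, s) = s (K(v, s) = s*1 = s)
S(l) = -⅘ (S(l) = (⅕)*(-4) = -⅘)
Q = -3 (Q = -(-1)*(0 - 3) = -(-1)*(-3) = -⅕*15 = -3)
S(N)*Q = -⅘*(-3) = 12/5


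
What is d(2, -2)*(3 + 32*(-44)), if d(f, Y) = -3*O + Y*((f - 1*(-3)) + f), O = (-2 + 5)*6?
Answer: 95540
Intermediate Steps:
O = 18 (O = 3*6 = 18)
d(f, Y) = -54 + Y*(3 + 2*f) (d(f, Y) = -3*18 + Y*((f - 1*(-3)) + f) = -54 + Y*((f + 3) + f) = -54 + Y*((3 + f) + f) = -54 + Y*(3 + 2*f))
d(2, -2)*(3 + 32*(-44)) = (-54 + 3*(-2) + 2*(-2)*2)*(3 + 32*(-44)) = (-54 - 6 - 8)*(3 - 1408) = -68*(-1405) = 95540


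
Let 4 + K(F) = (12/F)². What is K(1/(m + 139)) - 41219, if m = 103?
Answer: 8391993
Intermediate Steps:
K(F) = -4 + 144/F² (K(F) = -4 + (12/F)² = -4 + 144/F²)
K(1/(m + 139)) - 41219 = (-4 + 144/(1/(103 + 139))²) - 41219 = (-4 + 144/(1/242)²) - 41219 = (-4 + 144/242⁻²) - 41219 = (-4 + 144*58564) - 41219 = (-4 + 8433216) - 41219 = 8433212 - 41219 = 8391993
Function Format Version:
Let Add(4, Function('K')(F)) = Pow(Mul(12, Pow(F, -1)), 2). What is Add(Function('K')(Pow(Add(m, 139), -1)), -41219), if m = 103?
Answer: 8391993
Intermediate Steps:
Function('K')(F) = Add(-4, Mul(144, Pow(F, -2))) (Function('K')(F) = Add(-4, Pow(Mul(12, Pow(F, -1)), 2)) = Add(-4, Mul(144, Pow(F, -2))))
Add(Function('K')(Pow(Add(m, 139), -1)), -41219) = Add(Add(-4, Mul(144, Pow(Pow(Add(103, 139), -1), -2))), -41219) = Add(Add(-4, Mul(144, Pow(Pow(242, -1), -2))), -41219) = Add(Add(-4, Mul(144, Pow(Rational(1, 242), -2))), -41219) = Add(Add(-4, Mul(144, 58564)), -41219) = Add(Add(-4, 8433216), -41219) = Add(8433212, -41219) = 8391993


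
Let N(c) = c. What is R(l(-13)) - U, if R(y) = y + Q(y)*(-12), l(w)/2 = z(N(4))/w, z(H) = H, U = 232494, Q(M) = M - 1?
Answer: -3022178/13 ≈ -2.3248e+5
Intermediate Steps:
Q(M) = -1 + M
l(w) = 8/w (l(w) = 2*(4/w) = 8/w)
R(y) = 12 - 11*y (R(y) = y + (-1 + y)*(-12) = y + (12 - 12*y) = 12 - 11*y)
R(l(-13)) - U = (12 - 88/(-13)) - 1*232494 = (12 - 88*(-1)/13) - 232494 = (12 - 11*(-8/13)) - 232494 = (12 + 88/13) - 232494 = 244/13 - 232494 = -3022178/13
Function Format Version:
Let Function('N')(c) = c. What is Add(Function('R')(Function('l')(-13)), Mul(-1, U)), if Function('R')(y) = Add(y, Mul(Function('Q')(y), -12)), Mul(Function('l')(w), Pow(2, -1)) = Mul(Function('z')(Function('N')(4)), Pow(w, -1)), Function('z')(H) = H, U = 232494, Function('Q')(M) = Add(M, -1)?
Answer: Rational(-3022178, 13) ≈ -2.3248e+5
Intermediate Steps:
Function('Q')(M) = Add(-1, M)
Function('l')(w) = Mul(8, Pow(w, -1)) (Function('l')(w) = Mul(2, Mul(4, Pow(w, -1))) = Mul(8, Pow(w, -1)))
Function('R')(y) = Add(12, Mul(-11, y)) (Function('R')(y) = Add(y, Mul(Add(-1, y), -12)) = Add(y, Add(12, Mul(-12, y))) = Add(12, Mul(-11, y)))
Add(Function('R')(Function('l')(-13)), Mul(-1, U)) = Add(Add(12, Mul(-11, Mul(8, Pow(-13, -1)))), Mul(-1, 232494)) = Add(Add(12, Mul(-11, Mul(8, Rational(-1, 13)))), -232494) = Add(Add(12, Mul(-11, Rational(-8, 13))), -232494) = Add(Add(12, Rational(88, 13)), -232494) = Add(Rational(244, 13), -232494) = Rational(-3022178, 13)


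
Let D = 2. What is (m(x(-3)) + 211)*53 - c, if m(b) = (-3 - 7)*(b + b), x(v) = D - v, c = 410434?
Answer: -404551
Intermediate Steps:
x(v) = 2 - v
m(b) = -20*b
(m(x(-3)) + 211)*53 - c = (-20*(2 - 1*(-3)) + 211)*53 - 1*410434 = (-20*(2 + 3) + 211)*53 - 410434 = (-20*5 + 211)*53 - 410434 = (-100 + 211)*53 - 410434 = 111*53 - 410434 = 5883 - 410434 = -404551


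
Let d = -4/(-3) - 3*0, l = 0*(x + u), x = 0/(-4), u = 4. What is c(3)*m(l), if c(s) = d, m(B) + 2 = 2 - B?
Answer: 0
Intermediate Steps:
x = 0 (x = 0*(-1/4) = 0)
l = 0 (l = 0*(0 + 4) = 0*4 = 0)
d = 4/3 (d = -4*(-1/3) + 0 = 4/3 + 0 = 4/3 ≈ 1.3333)
m(B) = -B (m(B) = -2 + (2 - B) = -B)
c(s) = 4/3
c(3)*m(l) = 4*(-1*0)/3 = (4/3)*0 = 0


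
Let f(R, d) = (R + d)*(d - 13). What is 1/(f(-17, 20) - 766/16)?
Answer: -8/215 ≈ -0.037209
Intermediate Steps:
f(R, d) = (-13 + d)*(R + d) (f(R, d) = (R + d)*(-13 + d) = (-13 + d)*(R + d))
1/(f(-17, 20) - 766/16) = 1/((20² - 13*(-17) - 13*20 - 17*20) - 766/16) = 1/((400 + 221 - 260 - 340) - 766*1/16) = 1/(21 - 383/8) = 1/(-215/8) = -8/215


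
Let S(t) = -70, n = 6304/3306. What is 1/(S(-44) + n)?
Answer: -1653/112558 ≈ -0.014686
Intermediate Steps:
n = 3152/1653 (n = 6304*(1/3306) = 3152/1653 ≈ 1.9068)
1/(S(-44) + n) = 1/(-70 + 3152/1653) = 1/(-112558/1653) = -1653/112558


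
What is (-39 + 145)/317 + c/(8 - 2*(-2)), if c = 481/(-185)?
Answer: 2239/19020 ≈ 0.11772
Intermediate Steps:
c = -13/5 (c = 481*(-1/185) = -13/5 ≈ -2.6000)
(-39 + 145)/317 + c/(8 - 2*(-2)) = (-39 + 145)/317 - 13/(5*(8 - 2*(-2))) = 106*(1/317) - 13/(5*(8 + 4)) = 106/317 - 13/5/12 = 106/317 - 13/5*1/12 = 106/317 - 13/60 = 2239/19020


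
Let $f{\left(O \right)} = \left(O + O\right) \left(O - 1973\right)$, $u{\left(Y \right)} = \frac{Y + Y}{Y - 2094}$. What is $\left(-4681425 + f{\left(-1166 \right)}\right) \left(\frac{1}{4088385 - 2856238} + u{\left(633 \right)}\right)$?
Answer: $- \frac{1372045048076481}{600055589} \approx -2.2865 \cdot 10^{6}$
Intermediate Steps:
$u{\left(Y \right)} = \frac{2 Y}{-2094 + Y}$
$f{\left(O \right)} = 2 O \left(-1973 + O\right)$
$\left(-4681425 + f{\left(-1166 \right)}\right) \left(\frac{1}{4088385 - 2856238} + u{\left(633 \right)}\right) = \left(-4681425 + 2 \left(-1166\right) \left(-1973 - 1166\right)\right) \left(\frac{1}{4088385 - 2856238} + 2 \cdot 633 \frac{1}{-2094 + 633}\right) = \left(-4681425 + 2 \left(-1166\right) \left(-3139\right)\right) \left(\frac{1}{1232147} + 2 \cdot 633 \frac{1}{-1461}\right) = \left(-4681425 + 7320148\right) \left(\frac{1}{1232147} + 2 \cdot 633 \left(- \frac{1}{1461}\right)\right) = 2638723 \left(\frac{1}{1232147} - \frac{422}{487}\right) = 2638723 \left(- \frac{519965547}{600055589}\right) = - \frac{1372045048076481}{600055589}$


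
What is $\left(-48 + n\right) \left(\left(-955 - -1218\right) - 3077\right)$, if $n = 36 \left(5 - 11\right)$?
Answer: $742896$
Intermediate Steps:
$n = -216$ ($n = 36 \left(-6\right) = -216$)
$\left(-48 + n\right) \left(\left(-955 - -1218\right) - 3077\right) = \left(-48 - 216\right) \left(\left(-955 - -1218\right) - 3077\right) = - 264 \left(\left(-955 + 1218\right) - 3077\right) = - 264 \left(263 - 3077\right) = \left(-264\right) \left(-2814\right) = 742896$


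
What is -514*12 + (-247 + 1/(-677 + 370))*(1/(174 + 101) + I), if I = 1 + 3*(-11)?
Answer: 29298954/16885 ≈ 1735.2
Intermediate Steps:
I = -32 (I = 1 - 33 = -32)
-514*12 + (-247 + 1/(-677 + 370))*(1/(174 + 101) + I) = -514*12 + (-247 + 1/(-677 + 370))*(1/(174 + 101) - 32) = -514*12 + (-247 + 1/(-307))*(1/275 - 32) = -6168 + (-247 - 1/307)*(1/275 - 32) = -6168 - 75830/307*(-8799/275) = -6168 + 133445634/16885 = 29298954/16885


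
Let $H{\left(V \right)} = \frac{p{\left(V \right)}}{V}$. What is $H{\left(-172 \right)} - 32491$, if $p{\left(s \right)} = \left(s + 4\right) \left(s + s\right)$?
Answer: $-32827$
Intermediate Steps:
$p{\left(s \right)} = 2 s \left(4 + s\right)$ ($p{\left(s \right)} = \left(4 + s\right) 2 s = 2 s \left(4 + s\right)$)
$H{\left(V \right)} = 8 + 2 V$ ($H{\left(V \right)} = \frac{2 V \left(4 + V\right)}{V} = 8 + 2 V$)
$H{\left(-172 \right)} - 32491 = \left(8 + 2 \left(-172\right)\right) - 32491 = \left(8 - 344\right) - 32491 = -336 - 32491 = -32827$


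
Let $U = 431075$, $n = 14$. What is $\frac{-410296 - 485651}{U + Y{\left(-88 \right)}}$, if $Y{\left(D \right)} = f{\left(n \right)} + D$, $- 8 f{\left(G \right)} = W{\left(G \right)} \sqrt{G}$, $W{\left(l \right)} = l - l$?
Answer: $- \frac{895947}{430987} \approx -2.0788$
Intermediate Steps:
$W{\left(l \right)} = 0$
$f{\left(G \right)} = 0$ ($f{\left(G \right)} = - \frac{0 \sqrt{G}}{8} = \left(- \frac{1}{8}\right) 0 = 0$)
$Y{\left(D \right)} = D$ ($Y{\left(D \right)} = 0 + D = D$)
$\frac{-410296 - 485651}{U + Y{\left(-88 \right)}} = \frac{-410296 - 485651}{431075 - 88} = - \frac{895947}{430987}$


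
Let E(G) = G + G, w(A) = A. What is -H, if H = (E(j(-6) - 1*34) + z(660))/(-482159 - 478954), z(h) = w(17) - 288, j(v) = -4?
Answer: -347/961113 ≈ -0.00036104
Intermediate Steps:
z(h) = -271 (z(h) = 17 - 288 = -271)
E(G) = 2*G
H = 347/961113 (H = (2*(-4 - 1*34) - 271)/(-482159 - 478954) = (2*(-4 - 34) - 271)/(-961113) = (2*(-38) - 271)*(-1/961113) = (-76 - 271)*(-1/961113) = -347*(-1/961113) = 347/961113 ≈ 0.00036104)
-H = -1*347/961113 = -347/961113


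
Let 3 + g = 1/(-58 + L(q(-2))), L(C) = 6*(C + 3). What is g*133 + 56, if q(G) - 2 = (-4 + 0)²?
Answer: -23191/68 ≈ -341.04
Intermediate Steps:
q(G) = 18 (q(G) = 2 + (-4 + 0)² = 2 + (-4)² = 2 + 16 = 18)
L(C) = 18 + 6*C (L(C) = 6*(3 + C) = 18 + 6*C)
g = -203/68 (g = -3 + 1/(-58 + (18 + 6*18)) = -3 + 1/(-58 + (18 + 108)) = -3 + 1/(-58 + 126) = -3 + 1/68 = -203/68 ≈ -2.9853)
g*133 + 56 = -203/68*133 + 56 = -26999/68 + 56 = -23191/68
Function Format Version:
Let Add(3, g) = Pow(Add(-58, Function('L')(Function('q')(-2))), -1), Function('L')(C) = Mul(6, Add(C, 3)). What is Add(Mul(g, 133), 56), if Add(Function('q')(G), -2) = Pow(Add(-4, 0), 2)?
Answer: Rational(-23191, 68) ≈ -341.04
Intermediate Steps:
Function('q')(G) = 18 (Function('q')(G) = Add(2, Pow(Add(-4, 0), 2)) = Add(2, Pow(-4, 2)) = Add(2, 16) = 18)
Function('L')(C) = Add(18, Mul(6, C)) (Function('L')(C) = Mul(6, Add(3, C)) = Add(18, Mul(6, C)))
g = Rational(-203, 68) (g = Add(-3, Pow(Add(-58, Add(18, Mul(6, 18))), -1)) = Add(-3, Pow(Add(-58, Add(18, 108)), -1)) = Add(-3, Pow(Add(-58, 126), -1)) = Add(-3, Pow(68, -1)) = Add(-3, Rational(1, 68)) = Rational(-203, 68) ≈ -2.9853)
Add(Mul(g, 133), 56) = Add(Mul(Rational(-203, 68), 133), 56) = Add(Rational(-26999, 68), 56) = Rational(-23191, 68)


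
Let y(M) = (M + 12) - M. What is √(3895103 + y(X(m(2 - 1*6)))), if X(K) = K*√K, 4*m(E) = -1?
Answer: √3895115 ≈ 1973.6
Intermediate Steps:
m(E) = -¼ (m(E) = (¼)*(-1) = -¼)
X(K) = K^(3/2)
y(M) = 12 (y(M) = (12 + M) - M = 12)
√(3895103 + y(X(m(2 - 1*6)))) = √(3895103 + 12) = √3895115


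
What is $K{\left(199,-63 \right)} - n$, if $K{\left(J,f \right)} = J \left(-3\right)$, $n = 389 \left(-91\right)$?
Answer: $34802$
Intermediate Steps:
$n = -35399$
$K{\left(J,f \right)} = - 3 J$
$K{\left(199,-63 \right)} - n = \left(-3\right) 199 - -35399 = -597 + 35399 = 34802$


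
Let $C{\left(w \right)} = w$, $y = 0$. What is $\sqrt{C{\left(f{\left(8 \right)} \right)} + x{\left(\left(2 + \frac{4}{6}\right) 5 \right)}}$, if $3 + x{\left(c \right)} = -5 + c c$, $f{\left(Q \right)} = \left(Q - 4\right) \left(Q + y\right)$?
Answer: $\frac{2 \sqrt{454}}{3} \approx 14.205$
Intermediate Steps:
$f{\left(Q \right)} = Q \left(-4 + Q\right)$ ($f{\left(Q \right)} = \left(Q - 4\right) \left(Q + 0\right) = \left(-4 + Q\right) Q = Q \left(-4 + Q\right)$)
$x{\left(c \right)} = -8 + c^{2}$ ($x{\left(c \right)} = -3 + \left(-5 + c c\right) = -3 + \left(-5 + c^{2}\right) = -8 + c^{2}$)
$\sqrt{C{\left(f{\left(8 \right)} \right)} + x{\left(\left(2 + \frac{4}{6}\right) 5 \right)}} = \sqrt{8 \left(-4 + 8\right) - \left(8 - \left(\left(2 + \frac{4}{6}\right) 5\right)^{2}\right)} = \sqrt{8 \cdot 4 - \left(8 - \left(\left(2 + 4 \cdot \frac{1}{6}\right) 5\right)^{2}\right)} = \sqrt{32 - \left(8 - \left(\left(2 + \frac{2}{3}\right) 5\right)^{2}\right)} = \sqrt{32 - \left(8 - \left(\frac{8}{3} \cdot 5\right)^{2}\right)} = \sqrt{32 - \left(8 - \left(\frac{40}{3}\right)^{2}\right)} = \sqrt{32 + \left(-8 + \frac{1600}{9}\right)} = \sqrt{32 + \frac{1528}{9}} = \sqrt{\frac{1816}{9}} = \frac{2 \sqrt{454}}{3}$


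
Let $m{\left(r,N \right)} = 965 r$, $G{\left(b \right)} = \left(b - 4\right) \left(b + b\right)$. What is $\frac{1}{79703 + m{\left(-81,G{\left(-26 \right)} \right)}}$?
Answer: $\frac{1}{1538} \approx 0.0006502$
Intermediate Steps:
$G{\left(b \right)} = 2 b \left(-4 + b\right)$ ($G{\left(b \right)} = \left(-4 + b\right) 2 b = 2 b \left(-4 + b\right)$)
$\frac{1}{79703 + m{\left(-81,G{\left(-26 \right)} \right)}} = \frac{1}{79703 + 965 \left(-81\right)} = \frac{1}{79703 - 78165} = \frac{1}{1538}$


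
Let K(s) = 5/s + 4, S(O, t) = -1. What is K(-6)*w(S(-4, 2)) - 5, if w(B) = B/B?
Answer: -11/6 ≈ -1.8333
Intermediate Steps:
w(B) = 1
K(s) = 4 + 5/s
K(-6)*w(S(-4, 2)) - 5 = (4 + 5/(-6))*1 - 5 = (4 + 5*(-1/6))*1 - 5 = (4 - 5/6)*1 - 5 = (19/6)*1 - 5 = 19/6 - 5 = -11/6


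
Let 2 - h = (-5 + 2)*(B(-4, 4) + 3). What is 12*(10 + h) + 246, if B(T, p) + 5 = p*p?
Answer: 894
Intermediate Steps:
B(T, p) = -5 + p² (B(T, p) = -5 + p*p = -5 + p²)
h = 44 (h = 2 - (-5 + 2)*((-5 + 4²) + 3) = 2 - (-3)*((-5 + 16) + 3) = 2 - (-3)*(11 + 3) = 2 - (-3)*14 = 2 - 1*(-42) = 2 + 42 = 44)
12*(10 + h) + 246 = 12*(10 + 44) + 246 = 12*54 + 246 = 648 + 246 = 894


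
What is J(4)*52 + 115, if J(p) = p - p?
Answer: 115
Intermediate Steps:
J(p) = 0
J(4)*52 + 115 = 0*52 + 115 = 0 + 115 = 115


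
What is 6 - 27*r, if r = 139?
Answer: -3747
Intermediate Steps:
6 - 27*r = 6 - 27*139 = 6 - 3753 = -3747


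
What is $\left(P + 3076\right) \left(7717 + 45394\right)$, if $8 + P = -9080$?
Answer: $-319303332$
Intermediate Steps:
$P = -9088$ ($P = -8 - 9080 = -9088$)
$\left(P + 3076\right) \left(7717 + 45394\right) = \left(-9088 + 3076\right) \left(7717 + 45394\right) = \left(-6012\right) 53111 = -319303332$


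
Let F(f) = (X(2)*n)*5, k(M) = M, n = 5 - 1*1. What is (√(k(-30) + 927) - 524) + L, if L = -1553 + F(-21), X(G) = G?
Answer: -2037 + √897 ≈ -2007.1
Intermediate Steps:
n = 4 (n = 5 - 1 = 4)
F(f) = 40 (F(f) = (2*4)*5 = 8*5 = 40)
L = -1513 (L = -1553 + 40 = -1513)
(√(k(-30) + 927) - 524) + L = (√(-30 + 927) - 524) - 1513 = (√897 - 524) - 1513 = (-524 + √897) - 1513 = -2037 + √897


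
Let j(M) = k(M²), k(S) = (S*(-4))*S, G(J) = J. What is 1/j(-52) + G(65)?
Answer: 1901020159/29246464 ≈ 65.000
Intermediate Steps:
k(S) = -4*S² (k(S) = (-4*S)*S = -4*S²)
j(M) = -4*M⁴
1/j(-52) + G(65) = 1/(-4*(-52)⁴) + 65 = 1/(-4*7311616) + 65 = 1/(-29246464) + 65 = -1/29246464 + 65 = 1901020159/29246464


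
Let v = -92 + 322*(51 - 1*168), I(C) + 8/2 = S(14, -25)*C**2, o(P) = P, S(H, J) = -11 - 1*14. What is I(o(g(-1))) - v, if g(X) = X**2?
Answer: 37737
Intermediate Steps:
S(H, J) = -25 (S(H, J) = -11 - 14 = -25)
I(C) = -4 - 25*C**2
v = -37766 (v = -92 + 322*(51 - 168) = -92 + 322*(-117) = -92 - 37674 = -37766)
I(o(g(-1))) - v = (-4 - 25*((-1)**2)**2) - 1*(-37766) = (-4 - 25*1**2) + 37766 = (-4 - 25*1) + 37766 = (-4 - 25) + 37766 = -29 + 37766 = 37737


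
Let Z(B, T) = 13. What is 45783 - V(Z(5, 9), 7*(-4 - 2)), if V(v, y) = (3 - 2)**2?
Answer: 45782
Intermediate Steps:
V(v, y) = 1 (V(v, y) = 1**2 = 1)
45783 - V(Z(5, 9), 7*(-4 - 2)) = 45783 - 1*1 = 45783 - 1 = 45782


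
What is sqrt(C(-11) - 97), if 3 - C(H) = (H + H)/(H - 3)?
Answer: I*sqrt(4683)/7 ≈ 9.7761*I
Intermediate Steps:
C(H) = 3 - 2*H/(-3 + H) (C(H) = 3 - (H + H)/(H - 3) = 3 - 2*H/(-3 + H))
sqrt(C(-11) - 97) = sqrt((-9 - 11)/(-3 - 11) - 97) = sqrt(-20/(-14) - 97) = sqrt(-1/14*(-20) - 97) = sqrt(10/7 - 97) = sqrt(-669/7) = I*sqrt(4683)/7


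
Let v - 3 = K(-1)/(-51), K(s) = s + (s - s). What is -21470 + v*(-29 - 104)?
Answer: -1115452/51 ≈ -21872.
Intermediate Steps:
K(s) = s (K(s) = s + 0 = s)
v = 154/51 (v = 3 - 1/(-51) = 3 - 1*(-1/51) = 3 + 1/51 = 154/51 ≈ 3.0196)
-21470 + v*(-29 - 104) = -21470 + 154*(-29 - 104)/51 = -21470 + (154/51)*(-133) = -21470 - 20482/51 = -1115452/51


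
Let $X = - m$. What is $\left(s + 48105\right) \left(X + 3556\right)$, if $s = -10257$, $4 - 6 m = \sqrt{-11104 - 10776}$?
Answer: $134562256 + 12616 i \sqrt{5470} \approx 1.3456 \cdot 10^{8} + 9.3307 \cdot 10^{5} i$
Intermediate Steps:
$m = \frac{2}{3} - \frac{i \sqrt{5470}}{3}$ ($m = \frac{2}{3} - \frac{\sqrt{-11104 - 10776}}{6} = \frac{2}{3} - \frac{\sqrt{-21880}}{6} = \frac{2}{3} - \frac{2 i \sqrt{5470}}{6} = \frac{2}{3} - \frac{i \sqrt{5470}}{3} \approx 0.66667 - 24.653 i$)
$X = - \frac{2}{3} + \frac{i \sqrt{5470}}{3}$ ($X = - (\frac{2}{3} - \frac{i \sqrt{5470}}{3}) = - \frac{2}{3} + \frac{i \sqrt{5470}}{3} \approx -0.66667 + 24.653 i$)
$\left(s + 48105\right) \left(X + 3556\right) = \left(-10257 + 48105\right) \left(\left(- \frac{2}{3} + \frac{i \sqrt{5470}}{3}\right) + 3556\right) = 37848 \left(\frac{10666}{3} + \frac{i \sqrt{5470}}{3}\right) = 134562256 + 12616 i \sqrt{5470}$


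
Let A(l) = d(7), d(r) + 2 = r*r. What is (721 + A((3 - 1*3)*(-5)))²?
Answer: 589824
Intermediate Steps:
d(r) = -2 + r² (d(r) = -2 + r*r = -2 + r²)
A(l) = 47 (A(l) = -2 + 7² = -2 + 49 = 47)
(721 + A((3 - 1*3)*(-5)))² = (721 + 47)² = 768² = 589824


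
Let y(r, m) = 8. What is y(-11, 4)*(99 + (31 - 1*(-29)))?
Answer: 1272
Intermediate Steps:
y(-11, 4)*(99 + (31 - 1*(-29))) = 8*(99 + (31 - 1*(-29))) = 8*(99 + (31 + 29)) = 8*(99 + 60) = 8*159 = 1272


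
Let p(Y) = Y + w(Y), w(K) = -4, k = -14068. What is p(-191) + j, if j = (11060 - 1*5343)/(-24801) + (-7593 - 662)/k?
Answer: -67911285761/348900468 ≈ -194.64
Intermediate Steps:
p(Y) = -4 + Y (p(Y) = Y - 4 = -4 + Y)
j = 124305499/348900468 (j = (11060 - 1*5343)/(-24801) + (-7593 - 662)/(-14068) = (11060 - 5343)*(-1/24801) - 8255*(-1/14068) = 5717*(-1/24801) + 8255/14068 = -5717/24801 + 8255/14068 = 124305499/348900468 ≈ 0.35628)
p(-191) + j = (-4 - 191) + 124305499/348900468 = -195 + 124305499/348900468 = -67911285761/348900468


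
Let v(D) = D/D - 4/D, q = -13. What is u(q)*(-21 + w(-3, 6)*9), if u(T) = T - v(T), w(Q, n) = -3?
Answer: 8928/13 ≈ 686.77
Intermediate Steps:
v(D) = 1 - 4/D
u(T) = T - (-4 + T)/T
u(q)*(-21 + w(-3, 6)*9) = (-1 - 13 + 4/(-13))*(-21 - 3*9) = (-1 - 13 + 4*(-1/13))*(-21 - 27) = (-1 - 13 - 4/13)*(-48) = -186/13*(-48) = 8928/13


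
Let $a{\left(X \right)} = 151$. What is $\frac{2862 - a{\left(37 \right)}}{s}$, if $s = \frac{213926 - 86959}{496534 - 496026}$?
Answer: $\frac{1377188}{126967} \approx 10.847$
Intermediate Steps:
$s = \frac{126967}{508} \approx 249.94$
$\frac{2862 - a{\left(37 \right)}}{s} = \frac{2862 - 151}{\frac{126967}{508}} = \left(2862 - 151\right) \frac{508}{126967} = 2711 \cdot \frac{508}{126967} = \frac{1377188}{126967}$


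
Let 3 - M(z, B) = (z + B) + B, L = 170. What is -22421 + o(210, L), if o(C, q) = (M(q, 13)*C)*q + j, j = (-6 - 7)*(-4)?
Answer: -6912469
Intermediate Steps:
M(z, B) = 3 - z - 2*B (M(z, B) = 3 - ((z + B) + B) = 3 - ((B + z) + B) = 3 - (z + 2*B) = 3 + (-z - 2*B) = 3 - z - 2*B)
j = 52 (j = -13*(-4) = 52)
o(C, q) = 52 + C*q*(-23 - q) (o(C, q) = ((3 - q - 2*13)*C)*q + 52 = ((3 - q - 26)*C)*q + 52 = ((-23 - q)*C)*q + 52 = (C*(-23 - q))*q + 52 = C*q*(-23 - q) + 52 = 52 + C*q*(-23 - q))
-22421 + o(210, L) = -22421 + (52 - 1*210*170*(23 + 170)) = -22421 + (52 - 1*210*170*193) = -22421 + (52 - 6890100) = -22421 - 6890048 = -6912469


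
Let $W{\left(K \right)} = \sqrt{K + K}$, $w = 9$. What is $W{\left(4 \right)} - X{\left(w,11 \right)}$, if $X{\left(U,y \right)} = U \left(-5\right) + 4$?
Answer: $41 + 2 \sqrt{2} \approx 43.828$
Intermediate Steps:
$X{\left(U,y \right)} = 4 - 5 U$ ($X{\left(U,y \right)} = - 5 U + 4 = 4 - 5 U$)
$W{\left(K \right)} = \sqrt{2} \sqrt{K}$ ($W{\left(K \right)} = \sqrt{2 K} = \sqrt{2} \sqrt{K}$)
$W{\left(4 \right)} - X{\left(w,11 \right)} = \sqrt{2} \sqrt{4} - \left(4 - 45\right) = \sqrt{2} \cdot 2 - \left(4 - 45\right) = 2 \sqrt{2} - -41 = 2 \sqrt{2} + 41 = 41 + 2 \sqrt{2}$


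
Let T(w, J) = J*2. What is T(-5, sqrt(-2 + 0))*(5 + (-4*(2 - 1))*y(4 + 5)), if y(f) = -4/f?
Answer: 122*I*sqrt(2)/9 ≈ 19.17*I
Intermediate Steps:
T(w, J) = 2*J
T(-5, sqrt(-2 + 0))*(5 + (-4*(2 - 1))*y(4 + 5)) = (2*sqrt(-2 + 0))*(5 + (-4*(2 - 1))*(-4/(4 + 5))) = (2*sqrt(-2))*(5 + (-4*1)*(-4/9)) = (2*(I*sqrt(2)))*(5 - (-16)/9) = (2*I*sqrt(2))*(5 - 4*(-4/9)) = (2*I*sqrt(2))*(5 + 16/9) = (2*I*sqrt(2))*(61/9) = 122*I*sqrt(2)/9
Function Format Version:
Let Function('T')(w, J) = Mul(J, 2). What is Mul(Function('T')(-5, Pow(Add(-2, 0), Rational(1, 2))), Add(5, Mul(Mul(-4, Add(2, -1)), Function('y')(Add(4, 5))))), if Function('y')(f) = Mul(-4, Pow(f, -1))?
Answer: Mul(Rational(122, 9), I, Pow(2, Rational(1, 2))) ≈ Mul(19.170, I)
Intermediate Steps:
Function('T')(w, J) = Mul(2, J)
Mul(Function('T')(-5, Pow(Add(-2, 0), Rational(1, 2))), Add(5, Mul(Mul(-4, Add(2, -1)), Function('y')(Add(4, 5))))) = Mul(Mul(2, Pow(Add(-2, 0), Rational(1, 2))), Add(5, Mul(Mul(-4, Add(2, -1)), Mul(-4, Pow(Add(4, 5), -1))))) = Mul(Mul(2, Pow(-2, Rational(1, 2))), Add(5, Mul(Mul(-4, 1), Mul(-4, Pow(9, -1))))) = Mul(Mul(2, Mul(I, Pow(2, Rational(1, 2)))), Add(5, Mul(-4, Mul(-4, Rational(1, 9))))) = Mul(Mul(2, I, Pow(2, Rational(1, 2))), Add(5, Mul(-4, Rational(-4, 9)))) = Mul(Mul(2, I, Pow(2, Rational(1, 2))), Add(5, Rational(16, 9))) = Mul(Mul(2, I, Pow(2, Rational(1, 2))), Rational(61, 9)) = Mul(Rational(122, 9), I, Pow(2, Rational(1, 2)))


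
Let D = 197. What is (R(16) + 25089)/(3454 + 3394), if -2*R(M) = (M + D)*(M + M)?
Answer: 21681/6848 ≈ 3.1660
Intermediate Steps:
R(M) = -M*(197 + M) (R(M) = -(M + 197)*(M + M)/2 = -(197 + M)*2*M/2 = -M*(197 + M))
(R(16) + 25089)/(3454 + 3394) = (-1*16*(197 + 16) + 25089)/(3454 + 3394) = (-1*16*213 + 25089)/6848 = (-3408 + 25089)*(1/6848) = 21681*(1/6848) = 21681/6848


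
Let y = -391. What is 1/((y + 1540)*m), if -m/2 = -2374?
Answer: 1/5455452 ≈ 1.8330e-7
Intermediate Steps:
m = 4748 (m = -2*(-2374) = 4748)
1/((y + 1540)*m) = 1/((-391 + 1540)*4748) = (1/4748)/1149 = (1/1149)*(1/4748) = 1/5455452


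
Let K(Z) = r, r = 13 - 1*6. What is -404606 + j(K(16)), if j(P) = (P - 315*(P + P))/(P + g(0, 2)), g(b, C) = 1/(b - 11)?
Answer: -30798489/76 ≈ -4.0524e+5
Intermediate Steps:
r = 7 (r = 13 - 6 = 7)
g(b, C) = 1/(-11 + b)
K(Z) = 7
j(P) = -629*P/(-1/11 + P) (j(P) = (P - 315*(P + P))/(P + 1/(-11 + 0)) = (P - 630*P)/(P + 1/(-11)) = (P - 630*P)/(P - 1/11) = (-629*P)/(-1/11 + P) = -629*P/(-1/11 + P))
-404606 + j(K(16)) = -404606 - 6919*7/(-1 + 11*7) = -404606 - 6919*7/(-1 + 77) = -404606 - 6919*7/76 = -404606 - 6919*7*1/76 = -404606 - 48433/76 = -30798489/76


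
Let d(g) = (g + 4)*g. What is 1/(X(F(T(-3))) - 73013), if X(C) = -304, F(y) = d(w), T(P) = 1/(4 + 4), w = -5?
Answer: -1/73317 ≈ -1.3639e-5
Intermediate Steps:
T(P) = ⅛ (T(P) = 1/8 = ⅛)
d(g) = g*(4 + g) (d(g) = (4 + g)*g = g*(4 + g))
F(y) = 5 (F(y) = -5*(4 - 5) = -5*(-1) = 5)
1/(X(F(T(-3))) - 73013) = 1/(-304 - 73013) = 1/(-73317) = -1/73317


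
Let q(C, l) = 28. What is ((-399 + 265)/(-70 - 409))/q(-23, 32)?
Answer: 67/6706 ≈ 0.0099910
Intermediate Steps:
((-399 + 265)/(-70 - 409))/q(-23, 32) = ((-399 + 265)/(-70 - 409))/28 = -134/(-479)*(1/28) = -134*(-1/479)*(1/28) = (134/479)*(1/28) = 67/6706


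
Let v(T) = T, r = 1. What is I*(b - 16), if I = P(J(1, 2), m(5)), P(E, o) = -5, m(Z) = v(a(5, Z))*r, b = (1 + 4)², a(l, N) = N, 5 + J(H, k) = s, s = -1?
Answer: -45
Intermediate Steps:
J(H, k) = -6 (J(H, k) = -5 - 1 = -6)
b = 25 (b = 5² = 25)
m(Z) = Z (m(Z) = Z*1 = Z)
I = -5
I*(b - 16) = -5*(25 - 16) = -5*9 = -45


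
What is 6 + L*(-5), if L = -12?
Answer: 66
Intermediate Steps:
6 + L*(-5) = 6 - 12*(-5) = 6 + 60 = 66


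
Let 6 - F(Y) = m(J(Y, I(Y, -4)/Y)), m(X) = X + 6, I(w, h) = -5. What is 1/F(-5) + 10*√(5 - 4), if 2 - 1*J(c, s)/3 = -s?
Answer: 89/9 ≈ 9.8889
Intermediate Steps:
J(c, s) = 6 + 3*s (J(c, s) = 6 - (-3)*s = 6 + 3*s)
m(X) = 6 + X
F(Y) = -6 + 15/Y (F(Y) = 6 - (6 + (6 + 3*(-5/Y))) = 6 - (6 + (6 - 15/Y)) = 6 - (12 - 15/Y) = 6 + (-12 + 15/Y) = -6 + 15/Y)
1/F(-5) + 10*√(5 - 4) = 1/(-6 + 15/(-5)) + 10*√(5 - 4) = 1/(-6 + 15*(-⅕)) + 10*√1 = 1/(-6 - 3) + 10*1 = 1/(-9) + 10 = -⅑ + 10 = 89/9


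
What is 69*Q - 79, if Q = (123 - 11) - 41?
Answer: 4820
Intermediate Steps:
Q = 71 (Q = 112 - 41 = 71)
69*Q - 79 = 69*71 - 79 = 4899 - 79 = 4820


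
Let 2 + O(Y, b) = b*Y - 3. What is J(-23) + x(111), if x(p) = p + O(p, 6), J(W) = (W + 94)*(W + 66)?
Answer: 3825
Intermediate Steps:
J(W) = (66 + W)*(94 + W) (J(W) = (94 + W)*(66 + W) = (66 + W)*(94 + W))
O(Y, b) = -5 + Y*b (O(Y, b) = -2 + (b*Y - 3) = -2 + (Y*b - 3) = -2 + (-3 + Y*b) = -5 + Y*b)
x(p) = -5 + 7*p (x(p) = p + (-5 + p*6) = p + (-5 + 6*p) = -5 + 7*p)
J(-23) + x(111) = (6204 + (-23)² + 160*(-23)) + (-5 + 7*111) = (6204 + 529 - 3680) + (-5 + 777) = 3053 + 772 = 3825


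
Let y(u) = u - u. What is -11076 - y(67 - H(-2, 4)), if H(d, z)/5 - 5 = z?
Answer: -11076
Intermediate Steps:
H(d, z) = 25 + 5*z
y(u) = 0
-11076 - y(67 - H(-2, 4)) = -11076 - 1*0 = -11076 + 0 = -11076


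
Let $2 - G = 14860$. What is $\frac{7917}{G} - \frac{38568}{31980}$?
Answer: $- \frac{68852417}{39596570} \approx -1.7388$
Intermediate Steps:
$G = -14858$ ($G = 2 - 14860 = -14858$)
$\frac{7917}{G} - \frac{38568}{31980} = \frac{7917}{-14858} - \frac{38568}{31980} = 7917 \left(- \frac{1}{14858}\right) - \frac{3214}{2665} = - \frac{7917}{14858} - \frac{3214}{2665} = - \frac{68852417}{39596570}$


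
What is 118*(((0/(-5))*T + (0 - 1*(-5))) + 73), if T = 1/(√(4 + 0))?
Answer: 9204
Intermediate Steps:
T = ½ (T = 1/(√4) = 1/2 = ½ ≈ 0.50000)
118*(((0/(-5))*T + (0 - 1*(-5))) + 73) = 118*(((0/(-5))*(½) + (0 - 1*(-5))) + 73) = 118*(((0*(-⅕))*(½) + (0 + 5)) + 73) = 118*((0*(½) + 5) + 73) = 118*((0 + 5) + 73) = 118*(5 + 73) = 118*78 = 9204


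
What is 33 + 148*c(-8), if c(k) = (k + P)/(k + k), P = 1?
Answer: 391/4 ≈ 97.750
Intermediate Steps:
c(k) = (1 + k)/(2*k) (c(k) = (k + 1)/(k + k) = (1 + k)/((2*k)) = (1 + k)*(1/(2*k)) = (1 + k)/(2*k))
33 + 148*c(-8) = 33 + 148*((½)*(1 - 8)/(-8)) = 33 + 148*((½)*(-⅛)*(-7)) = 33 + 148*(7/16) = 33 + 259/4 = 391/4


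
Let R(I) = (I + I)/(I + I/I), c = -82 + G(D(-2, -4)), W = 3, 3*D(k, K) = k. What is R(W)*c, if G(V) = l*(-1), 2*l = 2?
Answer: -249/2 ≈ -124.50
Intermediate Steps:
l = 1 (l = (1/2)*2 = 1)
D(k, K) = k/3
G(V) = -1 (G(V) = 1*(-1) = -1)
c = -83 (c = -82 - 1 = -83)
R(I) = 2*I/(1 + I) (R(I) = (2*I)/(I + 1) = (2*I)/(1 + I) = 2*I/(1 + I))
R(W)*c = (2*3/(1 + 3))*(-83) = (2*3/4)*(-83) = (2*3*(1/4))*(-83) = (3/2)*(-83) = -249/2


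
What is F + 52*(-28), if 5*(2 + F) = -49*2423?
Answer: -126017/5 ≈ -25203.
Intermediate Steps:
F = -118737/5 (F = -2 + (-49*2423)/5 = -2 + (⅕)*(-118727) = -2 - 118727/5 = -118737/5 ≈ -23747.)
F + 52*(-28) = -118737/5 + 52*(-28) = -118737/5 - 1456 = -126017/5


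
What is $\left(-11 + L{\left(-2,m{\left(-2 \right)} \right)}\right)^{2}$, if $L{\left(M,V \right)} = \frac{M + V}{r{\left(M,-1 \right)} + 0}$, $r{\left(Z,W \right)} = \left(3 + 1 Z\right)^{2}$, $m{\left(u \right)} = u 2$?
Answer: $289$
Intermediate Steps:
$m{\left(u \right)} = 2 u$
$r{\left(Z,W \right)} = \left(3 + Z\right)^{2}$
$L{\left(M,V \right)} = \frac{M + V}{\left(3 + M\right)^{2}}$ ($L{\left(M,V \right)} = \frac{M + V}{\left(3 + M\right)^{2} + 0} = \frac{M + V}{\left(3 + M\right)^{2}}$)
$\left(-11 + L{\left(-2,m{\left(-2 \right)} \right)}\right)^{2} = \left(-11 + \frac{-2 + 2 \left(-2\right)}{\left(3 - 2\right)^{2}}\right)^{2} = \left(-11 + 1^{-2} \left(-2 - 4\right)\right)^{2} = \left(-11 + 1 \left(-6\right)\right)^{2} = \left(-11 - 6\right)^{2} = \left(-17\right)^{2} = 289$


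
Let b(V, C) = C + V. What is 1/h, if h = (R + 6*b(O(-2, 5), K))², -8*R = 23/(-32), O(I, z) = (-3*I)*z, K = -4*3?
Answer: 65536/765684241 ≈ 8.5591e-5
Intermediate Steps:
K = -12
O(I, z) = -3*I*z
R = 23/256 (R = -23/(8*(-32)) = -23*(-1)/(8*32) = -⅛*(-23/32) = 23/256 ≈ 0.089844)
h = 765684241/65536 (h = (23/256 + 6*(-12 - 3*(-2)*5))² = (23/256 + 6*(-12 + 30))² = (23/256 + 6*18)² = (23/256 + 108)² = (27671/256)² = 765684241/65536 ≈ 11683.)
1/h = 1/(765684241/65536) = 65536/765684241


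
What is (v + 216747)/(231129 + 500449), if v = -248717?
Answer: -15985/365789 ≈ -0.043700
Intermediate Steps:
(v + 216747)/(231129 + 500449) = (-248717 + 216747)/(231129 + 500449) = -31970/731578 = -31970*1/731578 = -15985/365789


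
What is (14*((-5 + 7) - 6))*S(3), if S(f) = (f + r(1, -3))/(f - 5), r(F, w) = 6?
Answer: 252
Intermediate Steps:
S(f) = (6 + f)/(-5 + f) (S(f) = (f + 6)/(f - 5) = (6 + f)/(-5 + f))
(14*((-5 + 7) - 6))*S(3) = (14*((-5 + 7) - 6))*((6 + 3)/(-5 + 3)) = (14*(2 - 6))*(9/(-2)) = (14*(-4))*(-1/2*9) = -56*(-9/2) = 252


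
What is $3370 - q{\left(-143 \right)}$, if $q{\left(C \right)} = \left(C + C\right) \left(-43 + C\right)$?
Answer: $-49826$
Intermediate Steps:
$q{\left(C \right)} = 2 C \left(-43 + C\right)$
$3370 - q{\left(-143 \right)} = 3370 - 2 \left(-143\right) \left(-43 - 143\right) = 3370 - 2 \left(-143\right) \left(-186\right) = 3370 - 53196 = -49826$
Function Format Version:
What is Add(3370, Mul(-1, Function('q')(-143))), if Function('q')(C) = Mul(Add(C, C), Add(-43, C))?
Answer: -49826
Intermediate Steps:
Function('q')(C) = Mul(2, C, Add(-43, C)) (Function('q')(C) = Mul(Mul(2, C), Add(-43, C)) = Mul(2, C, Add(-43, C)))
Add(3370, Mul(-1, Function('q')(-143))) = Add(3370, Mul(-1, Mul(2, -143, Add(-43, -143)))) = Add(3370, Mul(-1, Mul(2, -143, -186))) = Add(3370, Mul(-1, 53196)) = Add(3370, -53196) = -49826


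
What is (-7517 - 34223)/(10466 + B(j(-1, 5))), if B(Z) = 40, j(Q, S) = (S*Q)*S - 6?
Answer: -20870/5253 ≈ -3.9730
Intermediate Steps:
j(Q, S) = -6 + Q*S**2 (j(Q, S) = (Q*S)*S - 6 = Q*S**2 - 6 = -6 + Q*S**2)
(-7517 - 34223)/(10466 + B(j(-1, 5))) = (-7517 - 34223)/(10466 + 40) = -41740/10506 = -41740*1/10506 = -20870/5253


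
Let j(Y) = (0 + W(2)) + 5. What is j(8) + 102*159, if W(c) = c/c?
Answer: 16224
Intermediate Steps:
W(c) = 1
j(Y) = 6 (j(Y) = (0 + 1) + 5 = 1 + 5 = 6)
j(8) + 102*159 = 6 + 102*159 = 6 + 16218 = 16224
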